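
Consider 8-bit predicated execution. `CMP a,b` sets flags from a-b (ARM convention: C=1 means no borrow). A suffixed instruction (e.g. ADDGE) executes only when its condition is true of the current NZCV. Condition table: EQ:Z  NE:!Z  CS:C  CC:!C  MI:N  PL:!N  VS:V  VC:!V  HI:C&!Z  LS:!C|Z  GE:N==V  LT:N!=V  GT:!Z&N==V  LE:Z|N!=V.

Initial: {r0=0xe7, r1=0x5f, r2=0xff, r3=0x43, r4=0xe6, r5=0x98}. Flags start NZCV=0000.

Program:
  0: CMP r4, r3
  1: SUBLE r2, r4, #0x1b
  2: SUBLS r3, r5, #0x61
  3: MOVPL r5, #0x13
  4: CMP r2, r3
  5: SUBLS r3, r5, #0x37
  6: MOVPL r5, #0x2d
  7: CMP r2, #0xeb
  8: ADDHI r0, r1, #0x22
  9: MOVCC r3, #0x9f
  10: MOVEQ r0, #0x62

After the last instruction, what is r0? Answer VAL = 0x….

VAL = 0xe7

0: ✓ CMP  NZCV=1010
1: ✓ SUBLE  r2←0xcb
2: · SUBLS
3: · MOVPL
4: ✓ CMP  NZCV=1010
5: · SUBLS
6: · MOVPL
7: ✓ CMP  NZCV=1000
8: · ADDHI
9: ✓ MOVCC  r3←0x9f
10: · MOVEQ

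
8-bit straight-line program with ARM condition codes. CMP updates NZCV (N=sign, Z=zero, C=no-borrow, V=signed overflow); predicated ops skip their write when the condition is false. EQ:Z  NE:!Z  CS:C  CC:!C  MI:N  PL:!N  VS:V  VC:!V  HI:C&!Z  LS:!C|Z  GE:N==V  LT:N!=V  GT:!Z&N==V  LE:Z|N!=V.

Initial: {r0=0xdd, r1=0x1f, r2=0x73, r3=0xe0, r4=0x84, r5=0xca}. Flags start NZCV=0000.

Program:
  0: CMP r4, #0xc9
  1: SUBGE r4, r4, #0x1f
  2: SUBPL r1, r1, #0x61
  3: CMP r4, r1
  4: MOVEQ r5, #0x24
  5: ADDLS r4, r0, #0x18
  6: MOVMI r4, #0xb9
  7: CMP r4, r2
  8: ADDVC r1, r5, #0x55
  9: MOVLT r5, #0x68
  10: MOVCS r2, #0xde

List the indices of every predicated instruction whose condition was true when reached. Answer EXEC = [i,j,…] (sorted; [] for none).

EXEC = [9,10]

0: ✓ CMP  NZCV=1000
1: · SUBGE
2: · SUBPL
3: ✓ CMP  NZCV=0011
4: · MOVEQ
5: · ADDLS
6: · MOVMI
7: ✓ CMP  NZCV=0011
8: · ADDVC
9: ✓ MOVLT  r5←0x68
10: ✓ MOVCS  r2←0xde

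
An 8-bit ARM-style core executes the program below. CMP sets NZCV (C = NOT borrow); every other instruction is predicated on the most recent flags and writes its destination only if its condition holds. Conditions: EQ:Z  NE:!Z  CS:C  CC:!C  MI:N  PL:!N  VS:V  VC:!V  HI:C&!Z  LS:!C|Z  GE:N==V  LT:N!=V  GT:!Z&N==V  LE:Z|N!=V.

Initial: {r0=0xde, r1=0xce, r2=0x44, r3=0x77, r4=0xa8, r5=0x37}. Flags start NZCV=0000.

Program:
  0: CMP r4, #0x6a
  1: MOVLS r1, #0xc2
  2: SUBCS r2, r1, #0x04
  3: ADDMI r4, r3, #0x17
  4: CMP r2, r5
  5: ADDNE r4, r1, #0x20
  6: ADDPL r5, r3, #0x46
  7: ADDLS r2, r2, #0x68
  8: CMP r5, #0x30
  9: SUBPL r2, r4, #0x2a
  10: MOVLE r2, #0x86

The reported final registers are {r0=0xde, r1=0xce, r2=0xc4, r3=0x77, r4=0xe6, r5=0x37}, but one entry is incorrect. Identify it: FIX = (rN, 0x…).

[0] flags=0011 → (cmp)
[1] flags=0011 LS?F → skip
[2] flags=0011 CS?T → r2=0xca
[3] flags=0011 MI?F → skip
[4] flags=1010 → (cmp)
[5] flags=1010 NE?T → r4=0xee
[6] flags=1010 PL?F → skip
[7] flags=1010 LS?F → skip
[8] flags=0010 → (cmp)
[9] flags=0010 PL?T → r2=0xc4
[10] flags=0010 LE?F → skip

FIX = (r4, 0xee)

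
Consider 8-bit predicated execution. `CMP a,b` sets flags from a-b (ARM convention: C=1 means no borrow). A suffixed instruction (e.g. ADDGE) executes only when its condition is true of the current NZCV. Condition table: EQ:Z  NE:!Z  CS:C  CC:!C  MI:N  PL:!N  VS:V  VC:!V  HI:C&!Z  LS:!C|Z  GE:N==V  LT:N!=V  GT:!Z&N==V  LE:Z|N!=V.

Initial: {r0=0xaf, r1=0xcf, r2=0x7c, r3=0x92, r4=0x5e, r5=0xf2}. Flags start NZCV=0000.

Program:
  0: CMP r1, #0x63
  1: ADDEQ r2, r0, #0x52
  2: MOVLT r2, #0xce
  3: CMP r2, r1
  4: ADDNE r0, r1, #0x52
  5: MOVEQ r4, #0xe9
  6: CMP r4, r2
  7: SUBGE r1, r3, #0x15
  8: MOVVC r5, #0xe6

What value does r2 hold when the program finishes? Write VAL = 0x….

0: ✓ CMP  NZCV=0011
1: · ADDEQ
2: ✓ MOVLT  r2←0xce
3: ✓ CMP  NZCV=1000
4: ✓ ADDNE  r0←0x21
5: · MOVEQ
6: ✓ CMP  NZCV=1001
7: ✓ SUBGE  r1←0x7d
8: · MOVVC

VAL = 0xce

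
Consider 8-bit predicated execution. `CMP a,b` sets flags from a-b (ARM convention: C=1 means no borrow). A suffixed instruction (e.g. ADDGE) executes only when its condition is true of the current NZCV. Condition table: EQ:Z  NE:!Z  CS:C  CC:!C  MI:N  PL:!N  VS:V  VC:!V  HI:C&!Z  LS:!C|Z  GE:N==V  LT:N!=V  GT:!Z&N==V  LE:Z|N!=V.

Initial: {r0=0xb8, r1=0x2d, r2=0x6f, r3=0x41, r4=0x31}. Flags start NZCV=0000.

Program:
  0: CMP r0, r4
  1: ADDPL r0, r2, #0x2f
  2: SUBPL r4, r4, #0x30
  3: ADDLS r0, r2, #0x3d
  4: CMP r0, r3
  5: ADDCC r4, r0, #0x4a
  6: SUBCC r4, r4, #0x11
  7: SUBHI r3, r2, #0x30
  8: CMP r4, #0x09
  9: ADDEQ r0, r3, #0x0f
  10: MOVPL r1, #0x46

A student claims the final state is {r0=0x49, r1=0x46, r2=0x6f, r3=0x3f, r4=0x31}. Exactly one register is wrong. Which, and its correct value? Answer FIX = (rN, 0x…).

0: ✓ CMP  NZCV=1010
1: · ADDPL
2: · SUBPL
3: · ADDLS
4: ✓ CMP  NZCV=0011
5: · ADDCC
6: · SUBCC
7: ✓ SUBHI  r3←0x3f
8: ✓ CMP  NZCV=0010
9: · ADDEQ
10: ✓ MOVPL  r1←0x46

FIX = (r0, 0xb8)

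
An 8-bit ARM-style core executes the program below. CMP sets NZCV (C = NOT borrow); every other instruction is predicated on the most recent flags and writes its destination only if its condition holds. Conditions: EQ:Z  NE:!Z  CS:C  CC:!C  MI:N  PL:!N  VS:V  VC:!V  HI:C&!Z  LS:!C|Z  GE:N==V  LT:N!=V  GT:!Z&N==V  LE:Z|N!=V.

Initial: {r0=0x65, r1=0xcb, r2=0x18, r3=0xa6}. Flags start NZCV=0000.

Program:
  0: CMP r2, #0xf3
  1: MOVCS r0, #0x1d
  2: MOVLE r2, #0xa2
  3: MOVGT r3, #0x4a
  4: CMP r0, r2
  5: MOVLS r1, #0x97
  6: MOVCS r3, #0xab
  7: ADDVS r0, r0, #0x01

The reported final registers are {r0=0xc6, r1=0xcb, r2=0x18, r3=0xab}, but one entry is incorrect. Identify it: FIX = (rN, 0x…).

FIX = (r0, 0x65)

[0] flags=0000 → (cmp)
[1] flags=0000 CS?F → skip
[2] flags=0000 LE?F → skip
[3] flags=0000 GT?T → r3=0x4a
[4] flags=0010 → (cmp)
[5] flags=0010 LS?F → skip
[6] flags=0010 CS?T → r3=0xab
[7] flags=0010 VS?F → skip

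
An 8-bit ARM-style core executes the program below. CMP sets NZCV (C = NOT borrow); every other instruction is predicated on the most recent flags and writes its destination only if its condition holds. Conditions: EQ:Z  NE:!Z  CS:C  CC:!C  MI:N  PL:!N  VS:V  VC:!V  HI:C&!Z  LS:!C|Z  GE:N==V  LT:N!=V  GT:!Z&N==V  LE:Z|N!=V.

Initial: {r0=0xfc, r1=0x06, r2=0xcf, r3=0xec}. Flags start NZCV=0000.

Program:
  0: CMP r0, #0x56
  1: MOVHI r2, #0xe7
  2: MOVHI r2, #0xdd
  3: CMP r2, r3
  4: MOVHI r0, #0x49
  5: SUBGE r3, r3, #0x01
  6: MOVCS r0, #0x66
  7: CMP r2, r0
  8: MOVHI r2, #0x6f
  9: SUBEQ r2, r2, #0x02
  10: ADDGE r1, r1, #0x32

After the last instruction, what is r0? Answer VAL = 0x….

VAL = 0xfc

[0] flags=1010 → (cmp)
[1] flags=1010 HI?T → r2=0xe7
[2] flags=1010 HI?T → r2=0xdd
[3] flags=1000 → (cmp)
[4] flags=1000 HI?F → skip
[5] flags=1000 GE?F → skip
[6] flags=1000 CS?F → skip
[7] flags=1000 → (cmp)
[8] flags=1000 HI?F → skip
[9] flags=1000 EQ?F → skip
[10] flags=1000 GE?F → skip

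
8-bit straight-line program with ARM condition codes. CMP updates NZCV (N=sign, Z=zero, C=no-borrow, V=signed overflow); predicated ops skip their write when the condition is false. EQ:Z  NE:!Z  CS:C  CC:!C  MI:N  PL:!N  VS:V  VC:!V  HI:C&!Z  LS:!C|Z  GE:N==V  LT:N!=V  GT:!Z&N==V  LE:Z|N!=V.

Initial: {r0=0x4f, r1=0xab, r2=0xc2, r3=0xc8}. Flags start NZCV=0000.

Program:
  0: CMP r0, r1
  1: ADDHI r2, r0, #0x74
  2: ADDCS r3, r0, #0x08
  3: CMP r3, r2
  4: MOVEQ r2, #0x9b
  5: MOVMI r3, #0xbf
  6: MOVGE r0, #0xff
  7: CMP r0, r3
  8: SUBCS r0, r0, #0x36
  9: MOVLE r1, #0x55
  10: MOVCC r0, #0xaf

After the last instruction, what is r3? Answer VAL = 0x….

VAL = 0xc8

[0] flags=1001 → (cmp)
[1] flags=1001 HI?F → skip
[2] flags=1001 CS?F → skip
[3] flags=0010 → (cmp)
[4] flags=0010 EQ?F → skip
[5] flags=0010 MI?F → skip
[6] flags=0010 GE?T → r0=0xff
[7] flags=0010 → (cmp)
[8] flags=0010 CS?T → r0=0xc9
[9] flags=0010 LE?F → skip
[10] flags=0010 CC?F → skip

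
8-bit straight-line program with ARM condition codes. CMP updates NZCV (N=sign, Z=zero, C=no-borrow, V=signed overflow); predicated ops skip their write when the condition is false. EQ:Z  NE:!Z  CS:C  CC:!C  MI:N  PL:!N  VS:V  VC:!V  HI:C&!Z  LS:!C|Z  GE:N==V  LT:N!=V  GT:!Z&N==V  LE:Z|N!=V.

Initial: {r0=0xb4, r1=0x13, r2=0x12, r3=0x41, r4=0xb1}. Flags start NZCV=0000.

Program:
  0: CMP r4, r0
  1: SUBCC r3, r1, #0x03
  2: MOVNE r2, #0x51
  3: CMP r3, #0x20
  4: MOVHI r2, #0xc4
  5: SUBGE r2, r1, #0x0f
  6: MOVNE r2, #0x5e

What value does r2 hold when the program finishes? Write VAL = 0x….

VAL = 0x5e

0: ✓ CMP  NZCV=1000
1: ✓ SUBCC  r3←0x10
2: ✓ MOVNE  r2←0x51
3: ✓ CMP  NZCV=1000
4: · MOVHI
5: · SUBGE
6: ✓ MOVNE  r2←0x5e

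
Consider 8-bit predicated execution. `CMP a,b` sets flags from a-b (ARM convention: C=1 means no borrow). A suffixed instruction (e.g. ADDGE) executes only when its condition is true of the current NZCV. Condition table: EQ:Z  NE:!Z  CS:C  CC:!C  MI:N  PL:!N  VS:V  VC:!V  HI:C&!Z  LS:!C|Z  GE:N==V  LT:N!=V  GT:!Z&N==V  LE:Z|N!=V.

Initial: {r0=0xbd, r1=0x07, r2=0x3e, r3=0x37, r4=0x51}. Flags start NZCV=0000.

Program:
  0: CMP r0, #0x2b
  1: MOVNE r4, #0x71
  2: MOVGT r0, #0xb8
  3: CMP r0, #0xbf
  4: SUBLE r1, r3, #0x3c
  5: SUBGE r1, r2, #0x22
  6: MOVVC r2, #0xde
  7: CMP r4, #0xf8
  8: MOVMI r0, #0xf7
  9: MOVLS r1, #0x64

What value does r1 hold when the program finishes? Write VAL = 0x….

VAL = 0x64

0: ✓ CMP  NZCV=1010
1: ✓ MOVNE  r4←0x71
2: · MOVGT
3: ✓ CMP  NZCV=1000
4: ✓ SUBLE  r1←0xfb
5: · SUBGE
6: ✓ MOVVC  r2←0xde
7: ✓ CMP  NZCV=0000
8: · MOVMI
9: ✓ MOVLS  r1←0x64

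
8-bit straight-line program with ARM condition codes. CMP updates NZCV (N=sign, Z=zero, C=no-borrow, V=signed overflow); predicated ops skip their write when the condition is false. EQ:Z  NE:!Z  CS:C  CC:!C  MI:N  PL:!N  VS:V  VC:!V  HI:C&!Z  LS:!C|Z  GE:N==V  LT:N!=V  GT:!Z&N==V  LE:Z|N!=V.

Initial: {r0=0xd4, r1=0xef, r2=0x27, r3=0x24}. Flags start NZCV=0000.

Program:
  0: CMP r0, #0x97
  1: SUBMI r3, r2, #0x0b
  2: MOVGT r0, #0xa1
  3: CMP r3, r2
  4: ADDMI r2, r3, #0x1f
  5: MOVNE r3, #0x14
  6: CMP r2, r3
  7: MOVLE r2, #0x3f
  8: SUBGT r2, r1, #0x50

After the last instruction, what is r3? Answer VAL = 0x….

[0] flags=0010 → (cmp)
[1] flags=0010 MI?F → skip
[2] flags=0010 GT?T → r0=0xa1
[3] flags=1000 → (cmp)
[4] flags=1000 MI?T → r2=0x43
[5] flags=1000 NE?T → r3=0x14
[6] flags=0010 → (cmp)
[7] flags=0010 LE?F → skip
[8] flags=0010 GT?T → r2=0x9f

VAL = 0x14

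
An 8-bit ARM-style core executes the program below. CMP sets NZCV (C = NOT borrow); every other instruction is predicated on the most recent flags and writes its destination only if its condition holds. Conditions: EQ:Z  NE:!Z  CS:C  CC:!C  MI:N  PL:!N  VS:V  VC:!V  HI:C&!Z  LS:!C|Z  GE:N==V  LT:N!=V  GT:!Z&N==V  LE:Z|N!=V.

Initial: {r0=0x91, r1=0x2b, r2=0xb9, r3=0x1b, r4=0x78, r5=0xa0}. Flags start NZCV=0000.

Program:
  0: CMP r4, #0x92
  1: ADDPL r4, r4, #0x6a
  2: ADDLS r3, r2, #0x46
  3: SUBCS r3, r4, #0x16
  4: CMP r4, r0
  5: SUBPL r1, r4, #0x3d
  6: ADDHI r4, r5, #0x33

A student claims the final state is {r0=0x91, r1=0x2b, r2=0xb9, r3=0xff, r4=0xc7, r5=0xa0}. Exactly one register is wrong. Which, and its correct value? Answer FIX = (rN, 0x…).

FIX = (r4, 0x78)

0: ✓ CMP  NZCV=1001
1: · ADDPL
2: ✓ ADDLS  r3←0xff
3: · SUBCS
4: ✓ CMP  NZCV=1001
5: · SUBPL
6: · ADDHI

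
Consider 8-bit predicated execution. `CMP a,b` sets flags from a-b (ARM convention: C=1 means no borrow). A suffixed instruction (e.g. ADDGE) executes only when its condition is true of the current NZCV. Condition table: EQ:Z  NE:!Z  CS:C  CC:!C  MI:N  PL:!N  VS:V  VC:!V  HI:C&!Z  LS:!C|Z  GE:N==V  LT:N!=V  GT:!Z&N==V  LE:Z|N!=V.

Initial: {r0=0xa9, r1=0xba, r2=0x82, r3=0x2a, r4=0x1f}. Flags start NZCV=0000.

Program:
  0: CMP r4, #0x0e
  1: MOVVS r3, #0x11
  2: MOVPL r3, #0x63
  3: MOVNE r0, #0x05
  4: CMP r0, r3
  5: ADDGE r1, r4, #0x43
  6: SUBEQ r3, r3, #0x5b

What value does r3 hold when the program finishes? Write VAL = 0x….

[0] flags=0010 → (cmp)
[1] flags=0010 VS?F → skip
[2] flags=0010 PL?T → r3=0x63
[3] flags=0010 NE?T → r0=0x05
[4] flags=1000 → (cmp)
[5] flags=1000 GE?F → skip
[6] flags=1000 EQ?F → skip

VAL = 0x63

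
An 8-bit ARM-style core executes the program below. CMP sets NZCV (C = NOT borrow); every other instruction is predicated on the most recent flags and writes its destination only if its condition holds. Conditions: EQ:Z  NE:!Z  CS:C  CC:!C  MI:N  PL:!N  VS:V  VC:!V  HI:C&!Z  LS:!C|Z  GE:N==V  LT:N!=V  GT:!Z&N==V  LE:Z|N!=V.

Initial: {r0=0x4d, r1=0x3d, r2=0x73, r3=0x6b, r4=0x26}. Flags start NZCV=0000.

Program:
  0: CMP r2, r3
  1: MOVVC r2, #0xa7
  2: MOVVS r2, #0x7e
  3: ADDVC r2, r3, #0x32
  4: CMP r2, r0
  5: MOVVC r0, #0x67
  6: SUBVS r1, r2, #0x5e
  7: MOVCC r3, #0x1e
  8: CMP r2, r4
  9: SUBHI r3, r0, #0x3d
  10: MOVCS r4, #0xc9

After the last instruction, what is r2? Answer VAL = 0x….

VAL = 0x9d

0: ✓ CMP  NZCV=0010
1: ✓ MOVVC  r2←0xa7
2: · MOVVS
3: ✓ ADDVC  r2←0x9d
4: ✓ CMP  NZCV=0011
5: · MOVVC
6: ✓ SUBVS  r1←0x3f
7: · MOVCC
8: ✓ CMP  NZCV=0011
9: ✓ SUBHI  r3←0x10
10: ✓ MOVCS  r4←0xc9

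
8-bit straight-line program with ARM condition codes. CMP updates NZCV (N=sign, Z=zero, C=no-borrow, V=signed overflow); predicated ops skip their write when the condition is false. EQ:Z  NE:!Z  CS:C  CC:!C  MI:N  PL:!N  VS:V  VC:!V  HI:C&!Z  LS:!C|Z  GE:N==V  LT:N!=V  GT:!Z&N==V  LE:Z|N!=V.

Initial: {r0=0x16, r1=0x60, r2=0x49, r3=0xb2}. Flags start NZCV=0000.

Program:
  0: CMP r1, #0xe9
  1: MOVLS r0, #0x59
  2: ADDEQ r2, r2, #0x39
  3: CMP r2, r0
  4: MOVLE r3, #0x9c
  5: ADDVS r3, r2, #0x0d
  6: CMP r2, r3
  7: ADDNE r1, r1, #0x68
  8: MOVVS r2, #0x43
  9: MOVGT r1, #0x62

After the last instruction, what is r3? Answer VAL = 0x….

[0] flags=0000 → (cmp)
[1] flags=0000 LS?T → r0=0x59
[2] flags=0000 EQ?F → skip
[3] flags=1000 → (cmp)
[4] flags=1000 LE?T → r3=0x9c
[5] flags=1000 VS?F → skip
[6] flags=1001 → (cmp)
[7] flags=1001 NE?T → r1=0xc8
[8] flags=1001 VS?T → r2=0x43
[9] flags=1001 GT?T → r1=0x62

VAL = 0x9c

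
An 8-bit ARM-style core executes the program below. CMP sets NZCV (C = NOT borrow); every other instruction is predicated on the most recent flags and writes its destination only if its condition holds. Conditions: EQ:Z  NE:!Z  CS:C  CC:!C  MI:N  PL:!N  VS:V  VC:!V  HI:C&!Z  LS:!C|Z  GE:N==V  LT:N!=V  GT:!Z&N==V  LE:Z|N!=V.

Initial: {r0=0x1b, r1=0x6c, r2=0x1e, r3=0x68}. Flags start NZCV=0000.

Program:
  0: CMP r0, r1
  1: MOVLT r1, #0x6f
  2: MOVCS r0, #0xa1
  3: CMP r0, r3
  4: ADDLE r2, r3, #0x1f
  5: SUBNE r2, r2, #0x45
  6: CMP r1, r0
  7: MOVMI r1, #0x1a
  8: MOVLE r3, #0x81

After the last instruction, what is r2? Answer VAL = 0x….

[0] flags=1000 → (cmp)
[1] flags=1000 LT?T → r1=0x6f
[2] flags=1000 CS?F → skip
[3] flags=1000 → (cmp)
[4] flags=1000 LE?T → r2=0x87
[5] flags=1000 NE?T → r2=0x42
[6] flags=0010 → (cmp)
[7] flags=0010 MI?F → skip
[8] flags=0010 LE?F → skip

VAL = 0x42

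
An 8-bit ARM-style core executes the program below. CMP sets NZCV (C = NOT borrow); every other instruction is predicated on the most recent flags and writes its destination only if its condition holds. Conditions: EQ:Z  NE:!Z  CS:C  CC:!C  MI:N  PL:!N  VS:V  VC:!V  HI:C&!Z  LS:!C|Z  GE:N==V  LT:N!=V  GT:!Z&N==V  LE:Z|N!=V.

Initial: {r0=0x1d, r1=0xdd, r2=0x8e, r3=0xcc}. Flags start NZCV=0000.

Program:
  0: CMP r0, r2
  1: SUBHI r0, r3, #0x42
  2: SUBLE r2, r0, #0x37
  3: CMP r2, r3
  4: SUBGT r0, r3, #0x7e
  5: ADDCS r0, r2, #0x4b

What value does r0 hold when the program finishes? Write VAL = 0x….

[0] flags=1001 → (cmp)
[1] flags=1001 HI?F → skip
[2] flags=1001 LE?F → skip
[3] flags=1000 → (cmp)
[4] flags=1000 GT?F → skip
[5] flags=1000 CS?F → skip

VAL = 0x1d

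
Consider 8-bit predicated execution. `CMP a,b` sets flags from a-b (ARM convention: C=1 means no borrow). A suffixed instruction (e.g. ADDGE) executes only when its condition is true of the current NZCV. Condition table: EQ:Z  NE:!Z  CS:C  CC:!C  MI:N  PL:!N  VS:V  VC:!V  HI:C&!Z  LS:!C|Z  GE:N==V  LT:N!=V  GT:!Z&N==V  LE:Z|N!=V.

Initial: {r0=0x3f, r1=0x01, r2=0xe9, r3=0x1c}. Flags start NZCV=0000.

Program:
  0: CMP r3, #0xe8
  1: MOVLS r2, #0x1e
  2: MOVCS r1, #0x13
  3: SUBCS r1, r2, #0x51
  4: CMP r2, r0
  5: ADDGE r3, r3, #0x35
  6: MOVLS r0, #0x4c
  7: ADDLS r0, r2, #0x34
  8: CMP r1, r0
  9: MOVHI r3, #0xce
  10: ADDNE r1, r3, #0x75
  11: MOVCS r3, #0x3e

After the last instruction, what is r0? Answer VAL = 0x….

[0] flags=0000 → (cmp)
[1] flags=0000 LS?T → r2=0x1e
[2] flags=0000 CS?F → skip
[3] flags=0000 CS?F → skip
[4] flags=1000 → (cmp)
[5] flags=1000 GE?F → skip
[6] flags=1000 LS?T → r0=0x4c
[7] flags=1000 LS?T → r0=0x52
[8] flags=1000 → (cmp)
[9] flags=1000 HI?F → skip
[10] flags=1000 NE?T → r1=0x91
[11] flags=1000 CS?F → skip

VAL = 0x52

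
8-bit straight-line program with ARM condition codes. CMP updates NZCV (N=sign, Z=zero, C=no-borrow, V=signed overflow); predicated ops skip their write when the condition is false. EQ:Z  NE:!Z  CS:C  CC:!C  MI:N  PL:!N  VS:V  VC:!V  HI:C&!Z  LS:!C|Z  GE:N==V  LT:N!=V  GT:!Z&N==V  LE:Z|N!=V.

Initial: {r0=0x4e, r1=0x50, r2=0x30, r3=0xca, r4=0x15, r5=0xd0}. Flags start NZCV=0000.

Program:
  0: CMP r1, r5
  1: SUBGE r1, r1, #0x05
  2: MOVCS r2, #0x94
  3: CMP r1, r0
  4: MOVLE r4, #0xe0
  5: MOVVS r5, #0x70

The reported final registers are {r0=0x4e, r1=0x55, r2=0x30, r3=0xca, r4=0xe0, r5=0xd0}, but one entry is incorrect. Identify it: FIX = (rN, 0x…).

FIX = (r1, 0x4b)

0: ✓ CMP  NZCV=1001
1: ✓ SUBGE  r1←0x4b
2: · MOVCS
3: ✓ CMP  NZCV=1000
4: ✓ MOVLE  r4←0xe0
5: · MOVVS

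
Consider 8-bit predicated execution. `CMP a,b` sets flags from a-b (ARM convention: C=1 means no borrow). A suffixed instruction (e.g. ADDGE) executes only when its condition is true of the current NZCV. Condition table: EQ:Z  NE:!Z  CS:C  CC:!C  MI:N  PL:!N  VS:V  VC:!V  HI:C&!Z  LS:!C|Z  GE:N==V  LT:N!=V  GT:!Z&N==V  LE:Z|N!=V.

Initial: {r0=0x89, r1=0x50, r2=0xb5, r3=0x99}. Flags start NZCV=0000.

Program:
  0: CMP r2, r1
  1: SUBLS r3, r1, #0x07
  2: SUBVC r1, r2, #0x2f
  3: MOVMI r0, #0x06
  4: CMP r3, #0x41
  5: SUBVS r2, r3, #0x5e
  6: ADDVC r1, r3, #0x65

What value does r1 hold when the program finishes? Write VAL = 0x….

0: ✓ CMP  NZCV=0011
1: · SUBLS
2: · SUBVC
3: · MOVMI
4: ✓ CMP  NZCV=0011
5: ✓ SUBVS  r2←0x3b
6: · ADDVC

VAL = 0x50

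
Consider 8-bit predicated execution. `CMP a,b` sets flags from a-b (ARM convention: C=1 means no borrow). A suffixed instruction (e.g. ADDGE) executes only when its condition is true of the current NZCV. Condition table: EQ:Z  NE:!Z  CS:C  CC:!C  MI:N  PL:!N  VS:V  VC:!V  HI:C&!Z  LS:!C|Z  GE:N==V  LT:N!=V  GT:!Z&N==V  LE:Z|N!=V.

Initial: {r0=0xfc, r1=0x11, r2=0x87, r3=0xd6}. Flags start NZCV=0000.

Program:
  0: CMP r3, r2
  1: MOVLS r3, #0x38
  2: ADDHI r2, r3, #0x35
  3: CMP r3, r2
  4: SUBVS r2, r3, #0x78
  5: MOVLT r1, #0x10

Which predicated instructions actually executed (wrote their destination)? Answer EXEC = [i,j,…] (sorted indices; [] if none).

EXEC = [2,5]

[0] flags=0010 → (cmp)
[1] flags=0010 LS?F → skip
[2] flags=0010 HI?T → r2=0x0b
[3] flags=1010 → (cmp)
[4] flags=1010 VS?F → skip
[5] flags=1010 LT?T → r1=0x10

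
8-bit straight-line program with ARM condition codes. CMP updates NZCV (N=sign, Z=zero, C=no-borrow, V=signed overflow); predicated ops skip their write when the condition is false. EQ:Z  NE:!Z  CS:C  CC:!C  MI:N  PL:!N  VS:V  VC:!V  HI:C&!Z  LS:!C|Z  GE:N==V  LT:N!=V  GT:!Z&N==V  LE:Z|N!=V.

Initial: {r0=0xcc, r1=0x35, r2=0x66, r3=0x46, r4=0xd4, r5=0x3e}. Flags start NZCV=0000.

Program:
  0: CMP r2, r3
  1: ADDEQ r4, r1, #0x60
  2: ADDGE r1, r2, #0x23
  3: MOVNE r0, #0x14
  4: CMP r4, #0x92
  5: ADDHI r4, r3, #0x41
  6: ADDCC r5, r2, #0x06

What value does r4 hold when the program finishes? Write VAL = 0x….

[0] flags=0010 → (cmp)
[1] flags=0010 EQ?F → skip
[2] flags=0010 GE?T → r1=0x89
[3] flags=0010 NE?T → r0=0x14
[4] flags=0010 → (cmp)
[5] flags=0010 HI?T → r4=0x87
[6] flags=0010 CC?F → skip

VAL = 0x87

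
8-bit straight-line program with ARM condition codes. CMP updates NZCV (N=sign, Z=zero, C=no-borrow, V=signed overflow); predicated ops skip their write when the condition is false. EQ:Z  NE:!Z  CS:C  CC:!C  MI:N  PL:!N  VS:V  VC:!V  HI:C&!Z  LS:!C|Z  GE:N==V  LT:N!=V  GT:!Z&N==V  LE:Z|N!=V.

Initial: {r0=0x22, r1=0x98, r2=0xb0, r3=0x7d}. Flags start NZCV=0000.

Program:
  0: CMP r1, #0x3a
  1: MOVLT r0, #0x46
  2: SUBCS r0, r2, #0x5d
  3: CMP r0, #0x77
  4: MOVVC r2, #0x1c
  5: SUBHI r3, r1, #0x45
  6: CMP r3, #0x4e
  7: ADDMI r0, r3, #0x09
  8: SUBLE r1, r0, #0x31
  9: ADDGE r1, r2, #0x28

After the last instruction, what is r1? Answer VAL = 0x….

VAL = 0x44

[0] flags=0011 → (cmp)
[1] flags=0011 LT?T → r0=0x46
[2] flags=0011 CS?T → r0=0x53
[3] flags=1000 → (cmp)
[4] flags=1000 VC?T → r2=0x1c
[5] flags=1000 HI?F → skip
[6] flags=0010 → (cmp)
[7] flags=0010 MI?F → skip
[8] flags=0010 LE?F → skip
[9] flags=0010 GE?T → r1=0x44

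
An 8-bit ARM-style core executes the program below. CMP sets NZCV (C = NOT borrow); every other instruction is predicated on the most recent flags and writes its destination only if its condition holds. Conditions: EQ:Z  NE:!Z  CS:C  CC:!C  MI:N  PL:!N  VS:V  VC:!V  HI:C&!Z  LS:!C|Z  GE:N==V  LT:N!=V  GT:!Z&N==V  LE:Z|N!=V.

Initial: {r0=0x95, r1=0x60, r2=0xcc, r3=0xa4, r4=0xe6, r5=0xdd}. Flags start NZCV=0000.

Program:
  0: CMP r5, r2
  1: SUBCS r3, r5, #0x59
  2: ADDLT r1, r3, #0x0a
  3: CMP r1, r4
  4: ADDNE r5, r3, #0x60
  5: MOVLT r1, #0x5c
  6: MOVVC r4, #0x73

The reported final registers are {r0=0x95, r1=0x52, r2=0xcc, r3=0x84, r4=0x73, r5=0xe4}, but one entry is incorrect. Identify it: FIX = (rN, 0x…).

[0] flags=0010 → (cmp)
[1] flags=0010 CS?T → r3=0x84
[2] flags=0010 LT?F → skip
[3] flags=0000 → (cmp)
[4] flags=0000 NE?T → r5=0xe4
[5] flags=0000 LT?F → skip
[6] flags=0000 VC?T → r4=0x73

FIX = (r1, 0x60)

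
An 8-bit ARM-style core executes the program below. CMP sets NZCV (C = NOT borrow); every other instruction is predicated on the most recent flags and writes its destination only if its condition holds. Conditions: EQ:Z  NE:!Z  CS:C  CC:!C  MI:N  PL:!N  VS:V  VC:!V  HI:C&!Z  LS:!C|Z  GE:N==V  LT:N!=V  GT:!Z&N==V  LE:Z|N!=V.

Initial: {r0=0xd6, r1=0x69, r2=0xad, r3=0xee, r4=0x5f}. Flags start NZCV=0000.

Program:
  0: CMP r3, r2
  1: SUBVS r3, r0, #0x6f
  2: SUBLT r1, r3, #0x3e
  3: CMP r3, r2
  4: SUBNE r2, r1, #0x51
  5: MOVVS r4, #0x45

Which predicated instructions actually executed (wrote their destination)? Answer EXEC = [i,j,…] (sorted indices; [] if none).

[0] flags=0010 → (cmp)
[1] flags=0010 VS?F → skip
[2] flags=0010 LT?F → skip
[3] flags=0010 → (cmp)
[4] flags=0010 NE?T → r2=0x18
[5] flags=0010 VS?F → skip

EXEC = [4]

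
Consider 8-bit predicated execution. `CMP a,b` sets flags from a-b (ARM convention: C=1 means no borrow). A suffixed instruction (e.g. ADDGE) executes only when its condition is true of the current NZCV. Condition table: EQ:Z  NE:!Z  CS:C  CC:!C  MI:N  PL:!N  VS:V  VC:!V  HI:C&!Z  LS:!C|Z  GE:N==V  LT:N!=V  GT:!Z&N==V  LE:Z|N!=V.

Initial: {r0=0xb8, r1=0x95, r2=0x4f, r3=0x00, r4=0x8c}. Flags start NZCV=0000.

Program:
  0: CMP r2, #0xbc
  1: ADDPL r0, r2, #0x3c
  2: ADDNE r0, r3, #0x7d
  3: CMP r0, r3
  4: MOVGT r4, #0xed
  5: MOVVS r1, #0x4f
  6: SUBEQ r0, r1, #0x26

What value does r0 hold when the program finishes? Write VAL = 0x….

[0] flags=1001 → (cmp)
[1] flags=1001 PL?F → skip
[2] flags=1001 NE?T → r0=0x7d
[3] flags=0010 → (cmp)
[4] flags=0010 GT?T → r4=0xed
[5] flags=0010 VS?F → skip
[6] flags=0010 EQ?F → skip

VAL = 0x7d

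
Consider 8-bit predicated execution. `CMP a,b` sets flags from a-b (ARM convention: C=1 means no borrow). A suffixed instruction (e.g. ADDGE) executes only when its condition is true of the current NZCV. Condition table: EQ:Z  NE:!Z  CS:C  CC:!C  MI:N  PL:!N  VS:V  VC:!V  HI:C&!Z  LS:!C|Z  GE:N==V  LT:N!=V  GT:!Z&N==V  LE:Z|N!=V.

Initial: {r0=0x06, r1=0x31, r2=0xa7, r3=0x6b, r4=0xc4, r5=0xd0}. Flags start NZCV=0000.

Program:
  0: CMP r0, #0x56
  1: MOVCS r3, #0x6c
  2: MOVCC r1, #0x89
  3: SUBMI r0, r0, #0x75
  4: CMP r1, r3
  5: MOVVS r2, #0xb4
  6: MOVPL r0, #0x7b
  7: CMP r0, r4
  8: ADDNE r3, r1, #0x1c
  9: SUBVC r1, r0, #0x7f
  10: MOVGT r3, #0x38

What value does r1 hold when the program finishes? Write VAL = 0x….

VAL = 0x89

[0] flags=1000 → (cmp)
[1] flags=1000 CS?F → skip
[2] flags=1000 CC?T → r1=0x89
[3] flags=1000 MI?T → r0=0x91
[4] flags=0011 → (cmp)
[5] flags=0011 VS?T → r2=0xb4
[6] flags=0011 PL?T → r0=0x7b
[7] flags=1001 → (cmp)
[8] flags=1001 NE?T → r3=0xa5
[9] flags=1001 VC?F → skip
[10] flags=1001 GT?T → r3=0x38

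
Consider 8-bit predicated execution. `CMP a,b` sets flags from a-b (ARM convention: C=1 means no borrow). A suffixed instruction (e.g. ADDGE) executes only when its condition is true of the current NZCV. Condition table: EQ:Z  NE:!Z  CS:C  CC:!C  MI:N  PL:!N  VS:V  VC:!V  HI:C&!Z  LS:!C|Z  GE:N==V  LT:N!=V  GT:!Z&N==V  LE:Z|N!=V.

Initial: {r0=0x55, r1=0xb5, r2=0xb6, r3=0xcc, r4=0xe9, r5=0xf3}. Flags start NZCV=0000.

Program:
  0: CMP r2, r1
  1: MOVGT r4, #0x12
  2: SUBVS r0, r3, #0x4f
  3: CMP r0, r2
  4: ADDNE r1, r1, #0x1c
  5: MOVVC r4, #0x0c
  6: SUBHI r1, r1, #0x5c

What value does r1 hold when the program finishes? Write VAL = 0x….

VAL = 0xd1

[0] flags=0010 → (cmp)
[1] flags=0010 GT?T → r4=0x12
[2] flags=0010 VS?F → skip
[3] flags=1001 → (cmp)
[4] flags=1001 NE?T → r1=0xd1
[5] flags=1001 VC?F → skip
[6] flags=1001 HI?F → skip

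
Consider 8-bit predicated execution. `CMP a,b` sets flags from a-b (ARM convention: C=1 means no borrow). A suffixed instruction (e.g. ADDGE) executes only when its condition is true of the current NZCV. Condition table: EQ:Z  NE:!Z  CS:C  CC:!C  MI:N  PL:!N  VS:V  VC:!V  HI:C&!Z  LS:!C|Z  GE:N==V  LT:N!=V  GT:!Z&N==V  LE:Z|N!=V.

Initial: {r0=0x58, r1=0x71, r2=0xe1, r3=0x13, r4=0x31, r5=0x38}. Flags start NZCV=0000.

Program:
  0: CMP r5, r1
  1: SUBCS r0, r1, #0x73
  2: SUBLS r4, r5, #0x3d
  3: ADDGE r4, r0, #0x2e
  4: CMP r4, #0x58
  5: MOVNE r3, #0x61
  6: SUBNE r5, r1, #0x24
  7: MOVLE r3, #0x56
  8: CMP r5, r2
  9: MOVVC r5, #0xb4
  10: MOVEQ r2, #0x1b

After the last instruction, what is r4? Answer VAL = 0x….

VAL = 0xfb

[0] flags=1000 → (cmp)
[1] flags=1000 CS?F → skip
[2] flags=1000 LS?T → r4=0xfb
[3] flags=1000 GE?F → skip
[4] flags=1010 → (cmp)
[5] flags=1010 NE?T → r3=0x61
[6] flags=1010 NE?T → r5=0x4d
[7] flags=1010 LE?T → r3=0x56
[8] flags=0000 → (cmp)
[9] flags=0000 VC?T → r5=0xb4
[10] flags=0000 EQ?F → skip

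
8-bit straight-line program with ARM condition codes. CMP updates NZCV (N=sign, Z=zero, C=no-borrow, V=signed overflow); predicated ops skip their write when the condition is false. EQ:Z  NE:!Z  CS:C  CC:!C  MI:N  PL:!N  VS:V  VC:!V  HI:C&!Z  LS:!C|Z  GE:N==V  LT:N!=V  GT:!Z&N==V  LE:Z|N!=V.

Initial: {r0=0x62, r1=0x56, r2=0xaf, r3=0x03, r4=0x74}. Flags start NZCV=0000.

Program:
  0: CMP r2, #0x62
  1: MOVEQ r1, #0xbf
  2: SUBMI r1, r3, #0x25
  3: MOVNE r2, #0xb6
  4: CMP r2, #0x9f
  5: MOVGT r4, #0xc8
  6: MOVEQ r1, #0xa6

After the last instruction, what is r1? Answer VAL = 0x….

VAL = 0x56

[0] flags=0011 → (cmp)
[1] flags=0011 EQ?F → skip
[2] flags=0011 MI?F → skip
[3] flags=0011 NE?T → r2=0xb6
[4] flags=0010 → (cmp)
[5] flags=0010 GT?T → r4=0xc8
[6] flags=0010 EQ?F → skip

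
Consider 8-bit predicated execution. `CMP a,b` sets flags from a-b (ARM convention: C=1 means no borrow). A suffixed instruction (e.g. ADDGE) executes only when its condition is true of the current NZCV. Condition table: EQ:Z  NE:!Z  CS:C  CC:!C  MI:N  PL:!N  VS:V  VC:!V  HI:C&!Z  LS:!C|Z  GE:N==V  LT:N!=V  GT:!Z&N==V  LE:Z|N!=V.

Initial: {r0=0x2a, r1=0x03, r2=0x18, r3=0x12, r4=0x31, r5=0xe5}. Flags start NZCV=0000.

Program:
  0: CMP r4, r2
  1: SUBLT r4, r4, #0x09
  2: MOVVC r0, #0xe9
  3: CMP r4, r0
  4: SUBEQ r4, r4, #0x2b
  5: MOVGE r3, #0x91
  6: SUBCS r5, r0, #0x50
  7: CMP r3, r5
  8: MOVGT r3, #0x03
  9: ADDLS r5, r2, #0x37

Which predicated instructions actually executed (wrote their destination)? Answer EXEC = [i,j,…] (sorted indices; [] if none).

0: ✓ CMP  NZCV=0010
1: · SUBLT
2: ✓ MOVVC  r0←0xe9
3: ✓ CMP  NZCV=0000
4: · SUBEQ
5: ✓ MOVGE  r3←0x91
6: · SUBCS
7: ✓ CMP  NZCV=1000
8: · MOVGT
9: ✓ ADDLS  r5←0x4f

EXEC = [2,5,9]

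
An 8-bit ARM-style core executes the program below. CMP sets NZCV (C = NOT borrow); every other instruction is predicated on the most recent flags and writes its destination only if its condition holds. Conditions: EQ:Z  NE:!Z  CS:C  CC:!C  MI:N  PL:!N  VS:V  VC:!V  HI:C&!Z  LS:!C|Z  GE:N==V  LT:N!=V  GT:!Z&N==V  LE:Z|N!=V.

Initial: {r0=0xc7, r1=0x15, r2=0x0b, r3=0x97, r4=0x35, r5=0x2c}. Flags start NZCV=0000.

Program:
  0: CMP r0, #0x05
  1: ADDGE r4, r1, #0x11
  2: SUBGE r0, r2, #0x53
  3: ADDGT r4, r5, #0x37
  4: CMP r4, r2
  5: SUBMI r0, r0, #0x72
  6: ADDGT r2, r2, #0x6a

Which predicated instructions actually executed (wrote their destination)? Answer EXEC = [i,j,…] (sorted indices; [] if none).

EXEC = [6]

[0] flags=1010 → (cmp)
[1] flags=1010 GE?F → skip
[2] flags=1010 GE?F → skip
[3] flags=1010 GT?F → skip
[4] flags=0010 → (cmp)
[5] flags=0010 MI?F → skip
[6] flags=0010 GT?T → r2=0x75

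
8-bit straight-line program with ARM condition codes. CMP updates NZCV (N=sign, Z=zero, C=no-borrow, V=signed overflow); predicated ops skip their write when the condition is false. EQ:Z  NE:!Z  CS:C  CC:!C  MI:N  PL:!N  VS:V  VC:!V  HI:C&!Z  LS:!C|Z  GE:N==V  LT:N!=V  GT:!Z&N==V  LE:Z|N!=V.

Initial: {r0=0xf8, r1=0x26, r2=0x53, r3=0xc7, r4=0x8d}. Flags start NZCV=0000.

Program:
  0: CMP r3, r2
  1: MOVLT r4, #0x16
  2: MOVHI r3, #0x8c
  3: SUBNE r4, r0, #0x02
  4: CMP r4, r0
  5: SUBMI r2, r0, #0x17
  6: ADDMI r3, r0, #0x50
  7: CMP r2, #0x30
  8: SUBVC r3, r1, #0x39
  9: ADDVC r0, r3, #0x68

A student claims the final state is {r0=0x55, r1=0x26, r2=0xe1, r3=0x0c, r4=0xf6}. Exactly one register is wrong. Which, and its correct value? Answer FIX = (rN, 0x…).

FIX = (r3, 0xed)

[0] flags=0011 → (cmp)
[1] flags=0011 LT?T → r4=0x16
[2] flags=0011 HI?T → r3=0x8c
[3] flags=0011 NE?T → r4=0xf6
[4] flags=1000 → (cmp)
[5] flags=1000 MI?T → r2=0xe1
[6] flags=1000 MI?T → r3=0x48
[7] flags=1010 → (cmp)
[8] flags=1010 VC?T → r3=0xed
[9] flags=1010 VC?T → r0=0x55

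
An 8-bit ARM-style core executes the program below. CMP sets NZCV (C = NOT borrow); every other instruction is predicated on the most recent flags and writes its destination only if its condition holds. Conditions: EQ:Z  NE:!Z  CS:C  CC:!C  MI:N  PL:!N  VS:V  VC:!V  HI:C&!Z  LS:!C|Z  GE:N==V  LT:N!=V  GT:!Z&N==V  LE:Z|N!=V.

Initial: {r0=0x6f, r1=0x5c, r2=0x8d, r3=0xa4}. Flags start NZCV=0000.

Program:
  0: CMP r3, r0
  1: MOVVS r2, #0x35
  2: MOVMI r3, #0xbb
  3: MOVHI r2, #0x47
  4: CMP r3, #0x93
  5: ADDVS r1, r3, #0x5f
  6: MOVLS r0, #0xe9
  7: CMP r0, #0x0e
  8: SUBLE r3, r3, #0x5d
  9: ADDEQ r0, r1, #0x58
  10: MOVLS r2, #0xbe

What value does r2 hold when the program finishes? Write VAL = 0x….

0: ✓ CMP  NZCV=0011
1: ✓ MOVVS  r2←0x35
2: · MOVMI
3: ✓ MOVHI  r2←0x47
4: ✓ CMP  NZCV=0010
5: · ADDVS
6: · MOVLS
7: ✓ CMP  NZCV=0010
8: · SUBLE
9: · ADDEQ
10: · MOVLS

VAL = 0x47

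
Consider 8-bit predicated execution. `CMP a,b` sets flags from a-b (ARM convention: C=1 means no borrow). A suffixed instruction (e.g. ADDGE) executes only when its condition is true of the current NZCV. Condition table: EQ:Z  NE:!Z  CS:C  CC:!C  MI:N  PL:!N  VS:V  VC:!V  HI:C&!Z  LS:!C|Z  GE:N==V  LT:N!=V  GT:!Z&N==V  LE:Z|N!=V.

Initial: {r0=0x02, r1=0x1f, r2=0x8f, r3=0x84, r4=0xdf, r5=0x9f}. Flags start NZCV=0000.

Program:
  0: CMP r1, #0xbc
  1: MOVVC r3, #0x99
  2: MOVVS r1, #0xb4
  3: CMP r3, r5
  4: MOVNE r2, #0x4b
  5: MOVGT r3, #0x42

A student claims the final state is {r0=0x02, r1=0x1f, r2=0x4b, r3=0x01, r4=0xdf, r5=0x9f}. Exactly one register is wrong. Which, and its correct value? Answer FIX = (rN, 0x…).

FIX = (r3, 0x99)

[0] flags=0000 → (cmp)
[1] flags=0000 VC?T → r3=0x99
[2] flags=0000 VS?F → skip
[3] flags=1000 → (cmp)
[4] flags=1000 NE?T → r2=0x4b
[5] flags=1000 GT?F → skip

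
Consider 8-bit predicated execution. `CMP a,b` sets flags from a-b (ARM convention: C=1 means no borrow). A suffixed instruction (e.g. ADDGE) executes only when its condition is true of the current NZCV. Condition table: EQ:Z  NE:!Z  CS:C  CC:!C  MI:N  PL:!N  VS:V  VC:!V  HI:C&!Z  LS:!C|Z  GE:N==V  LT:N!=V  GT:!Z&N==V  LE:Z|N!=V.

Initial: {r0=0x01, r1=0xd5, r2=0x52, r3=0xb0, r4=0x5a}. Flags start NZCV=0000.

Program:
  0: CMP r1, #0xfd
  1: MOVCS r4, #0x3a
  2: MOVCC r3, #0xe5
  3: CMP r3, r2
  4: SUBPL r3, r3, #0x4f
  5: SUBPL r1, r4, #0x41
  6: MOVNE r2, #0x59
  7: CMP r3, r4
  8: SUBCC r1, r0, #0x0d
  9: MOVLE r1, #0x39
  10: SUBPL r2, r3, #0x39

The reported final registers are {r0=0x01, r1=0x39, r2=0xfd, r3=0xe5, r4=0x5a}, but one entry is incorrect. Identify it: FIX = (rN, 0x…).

FIX = (r2, 0x59)

[0] flags=1000 → (cmp)
[1] flags=1000 CS?F → skip
[2] flags=1000 CC?T → r3=0xe5
[3] flags=1010 → (cmp)
[4] flags=1010 PL?F → skip
[5] flags=1010 PL?F → skip
[6] flags=1010 NE?T → r2=0x59
[7] flags=1010 → (cmp)
[8] flags=1010 CC?F → skip
[9] flags=1010 LE?T → r1=0x39
[10] flags=1010 PL?F → skip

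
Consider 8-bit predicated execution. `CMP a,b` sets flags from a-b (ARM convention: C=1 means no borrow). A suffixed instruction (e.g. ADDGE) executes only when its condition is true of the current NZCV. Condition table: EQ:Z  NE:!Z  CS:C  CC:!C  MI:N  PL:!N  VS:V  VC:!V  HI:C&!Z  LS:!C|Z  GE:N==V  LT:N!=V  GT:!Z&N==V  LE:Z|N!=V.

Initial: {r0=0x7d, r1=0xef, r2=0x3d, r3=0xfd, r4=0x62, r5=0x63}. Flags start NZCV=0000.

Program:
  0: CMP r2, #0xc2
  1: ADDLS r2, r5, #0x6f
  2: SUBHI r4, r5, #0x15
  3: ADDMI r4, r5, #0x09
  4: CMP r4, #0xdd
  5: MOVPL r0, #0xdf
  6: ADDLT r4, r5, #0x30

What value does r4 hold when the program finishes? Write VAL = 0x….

[0] flags=0000 → (cmp)
[1] flags=0000 LS?T → r2=0xd2
[2] flags=0000 HI?F → skip
[3] flags=0000 MI?F → skip
[4] flags=1001 → (cmp)
[5] flags=1001 PL?F → skip
[6] flags=1001 LT?F → skip

VAL = 0x62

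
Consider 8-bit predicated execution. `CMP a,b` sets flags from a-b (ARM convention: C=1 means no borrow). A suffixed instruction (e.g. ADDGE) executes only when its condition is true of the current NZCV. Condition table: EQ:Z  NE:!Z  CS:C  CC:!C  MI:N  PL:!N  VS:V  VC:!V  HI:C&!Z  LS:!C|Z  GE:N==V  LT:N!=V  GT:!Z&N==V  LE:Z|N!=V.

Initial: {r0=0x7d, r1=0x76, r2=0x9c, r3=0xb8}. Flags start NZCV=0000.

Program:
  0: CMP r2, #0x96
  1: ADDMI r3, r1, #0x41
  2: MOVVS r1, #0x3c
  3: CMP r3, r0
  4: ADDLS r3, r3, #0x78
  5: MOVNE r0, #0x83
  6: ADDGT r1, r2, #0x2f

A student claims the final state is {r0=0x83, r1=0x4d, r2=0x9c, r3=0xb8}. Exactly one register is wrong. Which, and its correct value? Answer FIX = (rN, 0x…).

[0] flags=0010 → (cmp)
[1] flags=0010 MI?F → skip
[2] flags=0010 VS?F → skip
[3] flags=0011 → (cmp)
[4] flags=0011 LS?F → skip
[5] flags=0011 NE?T → r0=0x83
[6] flags=0011 GT?F → skip

FIX = (r1, 0x76)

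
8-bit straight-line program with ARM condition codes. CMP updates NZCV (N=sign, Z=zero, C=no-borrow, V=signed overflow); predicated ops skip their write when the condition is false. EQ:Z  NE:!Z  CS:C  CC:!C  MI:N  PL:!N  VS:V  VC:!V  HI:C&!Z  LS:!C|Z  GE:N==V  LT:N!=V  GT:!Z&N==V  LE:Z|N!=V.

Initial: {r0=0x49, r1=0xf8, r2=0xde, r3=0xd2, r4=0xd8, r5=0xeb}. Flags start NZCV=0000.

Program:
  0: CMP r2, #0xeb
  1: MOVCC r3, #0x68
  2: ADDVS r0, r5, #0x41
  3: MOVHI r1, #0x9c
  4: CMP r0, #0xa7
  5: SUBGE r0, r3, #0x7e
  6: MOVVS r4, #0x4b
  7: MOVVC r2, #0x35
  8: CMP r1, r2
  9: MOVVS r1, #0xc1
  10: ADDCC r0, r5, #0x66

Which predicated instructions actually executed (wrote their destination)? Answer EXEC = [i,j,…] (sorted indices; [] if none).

0: ✓ CMP  NZCV=1000
1: ✓ MOVCC  r3←0x68
2: · ADDVS
3: · MOVHI
4: ✓ CMP  NZCV=1001
5: ✓ SUBGE  r0←0xea
6: ✓ MOVVS  r4←0x4b
7: · MOVVC
8: ✓ CMP  NZCV=0010
9: · MOVVS
10: · ADDCC

EXEC = [1,5,6]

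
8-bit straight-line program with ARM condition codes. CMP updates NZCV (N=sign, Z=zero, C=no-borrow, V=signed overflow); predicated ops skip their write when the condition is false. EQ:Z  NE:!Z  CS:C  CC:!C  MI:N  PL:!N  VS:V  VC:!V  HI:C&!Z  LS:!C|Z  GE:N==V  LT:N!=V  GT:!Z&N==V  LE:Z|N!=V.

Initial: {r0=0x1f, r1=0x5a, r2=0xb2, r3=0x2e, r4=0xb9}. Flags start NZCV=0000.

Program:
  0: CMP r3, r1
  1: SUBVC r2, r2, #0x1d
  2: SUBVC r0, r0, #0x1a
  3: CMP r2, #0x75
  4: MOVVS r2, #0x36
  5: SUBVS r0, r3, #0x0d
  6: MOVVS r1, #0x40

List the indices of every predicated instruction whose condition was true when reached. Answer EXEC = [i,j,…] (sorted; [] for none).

0: ✓ CMP  NZCV=1000
1: ✓ SUBVC  r2←0x95
2: ✓ SUBVC  r0←0x05
3: ✓ CMP  NZCV=0011
4: ✓ MOVVS  r2←0x36
5: ✓ SUBVS  r0←0x21
6: ✓ MOVVS  r1←0x40

EXEC = [1,2,4,5,6]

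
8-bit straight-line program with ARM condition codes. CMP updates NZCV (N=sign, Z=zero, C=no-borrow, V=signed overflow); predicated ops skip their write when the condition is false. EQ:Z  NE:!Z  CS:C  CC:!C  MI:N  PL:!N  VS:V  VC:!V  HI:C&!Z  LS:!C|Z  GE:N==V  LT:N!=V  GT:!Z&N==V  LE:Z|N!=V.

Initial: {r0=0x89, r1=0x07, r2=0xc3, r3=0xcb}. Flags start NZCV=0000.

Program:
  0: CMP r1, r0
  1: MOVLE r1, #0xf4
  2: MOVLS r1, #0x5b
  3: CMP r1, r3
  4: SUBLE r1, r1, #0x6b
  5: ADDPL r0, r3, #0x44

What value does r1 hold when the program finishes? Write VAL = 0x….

0: ✓ CMP  NZCV=0000
1: · MOVLE
2: ✓ MOVLS  r1←0x5b
3: ✓ CMP  NZCV=1001
4: · SUBLE
5: · ADDPL

VAL = 0x5b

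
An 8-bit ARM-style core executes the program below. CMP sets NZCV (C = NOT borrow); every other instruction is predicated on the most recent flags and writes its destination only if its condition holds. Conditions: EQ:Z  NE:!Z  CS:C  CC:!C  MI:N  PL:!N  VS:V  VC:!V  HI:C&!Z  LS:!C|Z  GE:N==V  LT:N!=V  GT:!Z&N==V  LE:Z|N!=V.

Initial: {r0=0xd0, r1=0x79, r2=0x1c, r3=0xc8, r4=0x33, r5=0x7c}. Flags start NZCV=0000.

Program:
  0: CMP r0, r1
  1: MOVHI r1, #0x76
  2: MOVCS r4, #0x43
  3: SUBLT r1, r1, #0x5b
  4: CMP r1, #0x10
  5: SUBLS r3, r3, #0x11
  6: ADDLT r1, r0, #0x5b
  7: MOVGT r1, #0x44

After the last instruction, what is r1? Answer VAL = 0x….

0: ✓ CMP  NZCV=0011
1: ✓ MOVHI  r1←0x76
2: ✓ MOVCS  r4←0x43
3: ✓ SUBLT  r1←0x1b
4: ✓ CMP  NZCV=0010
5: · SUBLS
6: · ADDLT
7: ✓ MOVGT  r1←0x44

VAL = 0x44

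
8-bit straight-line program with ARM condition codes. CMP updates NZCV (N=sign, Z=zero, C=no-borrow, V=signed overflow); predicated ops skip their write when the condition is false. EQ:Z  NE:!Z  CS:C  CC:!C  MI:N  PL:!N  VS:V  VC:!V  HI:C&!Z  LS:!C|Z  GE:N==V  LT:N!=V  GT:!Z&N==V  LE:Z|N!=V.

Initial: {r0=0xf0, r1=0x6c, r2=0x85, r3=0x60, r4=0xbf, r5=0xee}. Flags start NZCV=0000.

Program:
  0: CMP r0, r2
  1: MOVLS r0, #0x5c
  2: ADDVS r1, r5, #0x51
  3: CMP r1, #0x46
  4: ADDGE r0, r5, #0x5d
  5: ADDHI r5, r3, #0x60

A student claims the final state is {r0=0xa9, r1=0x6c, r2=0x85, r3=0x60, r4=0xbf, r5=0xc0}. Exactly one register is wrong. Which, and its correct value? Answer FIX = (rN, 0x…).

[0] flags=0010 → (cmp)
[1] flags=0010 LS?F → skip
[2] flags=0010 VS?F → skip
[3] flags=0010 → (cmp)
[4] flags=0010 GE?T → r0=0x4b
[5] flags=0010 HI?T → r5=0xc0

FIX = (r0, 0x4b)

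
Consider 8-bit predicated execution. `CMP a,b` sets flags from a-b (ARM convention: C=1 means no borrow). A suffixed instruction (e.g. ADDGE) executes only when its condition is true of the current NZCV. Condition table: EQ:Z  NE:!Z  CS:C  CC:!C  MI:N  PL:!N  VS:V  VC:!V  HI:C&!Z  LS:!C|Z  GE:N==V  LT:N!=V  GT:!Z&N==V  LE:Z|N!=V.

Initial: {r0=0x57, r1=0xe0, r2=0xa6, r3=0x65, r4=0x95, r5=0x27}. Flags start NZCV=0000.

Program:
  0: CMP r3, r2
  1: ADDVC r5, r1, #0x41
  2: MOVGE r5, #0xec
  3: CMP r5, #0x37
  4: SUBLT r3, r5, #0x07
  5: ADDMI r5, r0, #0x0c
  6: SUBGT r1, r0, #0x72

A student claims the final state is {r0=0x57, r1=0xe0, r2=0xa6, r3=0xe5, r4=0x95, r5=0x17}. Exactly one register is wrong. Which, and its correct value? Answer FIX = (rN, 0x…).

FIX = (r5, 0x63)

0: ✓ CMP  NZCV=1001
1: · ADDVC
2: ✓ MOVGE  r5←0xec
3: ✓ CMP  NZCV=1010
4: ✓ SUBLT  r3←0xe5
5: ✓ ADDMI  r5←0x63
6: · SUBGT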